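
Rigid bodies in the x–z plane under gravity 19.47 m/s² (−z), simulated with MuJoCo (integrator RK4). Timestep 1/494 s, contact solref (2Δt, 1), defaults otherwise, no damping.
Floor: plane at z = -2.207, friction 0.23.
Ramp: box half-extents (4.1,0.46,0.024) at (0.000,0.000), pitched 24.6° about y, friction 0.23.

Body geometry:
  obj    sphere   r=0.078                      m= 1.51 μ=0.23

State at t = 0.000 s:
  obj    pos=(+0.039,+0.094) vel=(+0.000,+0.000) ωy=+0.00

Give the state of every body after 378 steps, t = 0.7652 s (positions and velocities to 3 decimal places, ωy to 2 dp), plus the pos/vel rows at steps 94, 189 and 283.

State at t = 0.7652 s:
  obj    pos=(+1.580,-0.611) vel=(+4.028,-1.844) ωy=+56.79

Key-timestep trajectory:
   step    t(s)  obj.x    obj.z    obj.vx   obj.vz 
     94  0.1903   +0.134  +0.051  +1.002  -0.459
    189  0.3826   +0.424  -0.082  +2.014  -0.922
    283  0.5729   +0.903  -0.301  +3.016  -1.381


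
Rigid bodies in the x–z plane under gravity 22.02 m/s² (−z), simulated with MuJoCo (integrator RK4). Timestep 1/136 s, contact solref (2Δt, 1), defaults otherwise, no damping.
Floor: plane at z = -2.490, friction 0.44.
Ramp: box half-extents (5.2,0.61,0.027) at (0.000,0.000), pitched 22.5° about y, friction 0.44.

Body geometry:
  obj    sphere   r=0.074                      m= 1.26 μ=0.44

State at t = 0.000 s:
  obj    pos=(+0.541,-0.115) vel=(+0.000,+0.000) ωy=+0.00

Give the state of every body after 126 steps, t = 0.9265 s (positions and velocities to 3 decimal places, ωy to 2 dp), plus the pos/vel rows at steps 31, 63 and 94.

State at t = 0.9265 s:
  obj    pos=(+2.928,-1.103) vel=(+5.151,-2.134) ωy=+75.35

Key-timestep trajectory:
   step    t(s)  obj.x    obj.z    obj.vx   obj.vz 
     31  0.2279   +0.686  -0.175  +1.268  -0.525
     63  0.4632   +1.138  -0.362  +2.576  -1.067
     94  0.6912   +1.869  -0.665  +3.843  -1.592


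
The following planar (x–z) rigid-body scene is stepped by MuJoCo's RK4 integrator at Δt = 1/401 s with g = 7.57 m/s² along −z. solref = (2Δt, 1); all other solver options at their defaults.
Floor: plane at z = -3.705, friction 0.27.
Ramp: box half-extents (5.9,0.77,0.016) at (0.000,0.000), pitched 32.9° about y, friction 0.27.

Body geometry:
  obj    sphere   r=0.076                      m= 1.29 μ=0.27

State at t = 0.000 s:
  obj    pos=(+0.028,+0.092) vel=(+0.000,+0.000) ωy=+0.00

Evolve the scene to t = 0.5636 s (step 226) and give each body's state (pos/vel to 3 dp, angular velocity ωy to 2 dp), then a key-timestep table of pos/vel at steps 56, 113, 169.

State at t = 0.5636 s:
  obj    pos=(+0.420,-0.162) vel=(+1.390,-0.899) ωy=+21.77

Key-timestep trajectory:
   step    t(s)  obj.x    obj.z    obj.vx   obj.vz 
     56  0.1397   +0.052  +0.076  +0.344  -0.223
    113  0.2818   +0.126  +0.028  +0.695  -0.450
    169  0.4214   +0.247  -0.050  +1.039  -0.672


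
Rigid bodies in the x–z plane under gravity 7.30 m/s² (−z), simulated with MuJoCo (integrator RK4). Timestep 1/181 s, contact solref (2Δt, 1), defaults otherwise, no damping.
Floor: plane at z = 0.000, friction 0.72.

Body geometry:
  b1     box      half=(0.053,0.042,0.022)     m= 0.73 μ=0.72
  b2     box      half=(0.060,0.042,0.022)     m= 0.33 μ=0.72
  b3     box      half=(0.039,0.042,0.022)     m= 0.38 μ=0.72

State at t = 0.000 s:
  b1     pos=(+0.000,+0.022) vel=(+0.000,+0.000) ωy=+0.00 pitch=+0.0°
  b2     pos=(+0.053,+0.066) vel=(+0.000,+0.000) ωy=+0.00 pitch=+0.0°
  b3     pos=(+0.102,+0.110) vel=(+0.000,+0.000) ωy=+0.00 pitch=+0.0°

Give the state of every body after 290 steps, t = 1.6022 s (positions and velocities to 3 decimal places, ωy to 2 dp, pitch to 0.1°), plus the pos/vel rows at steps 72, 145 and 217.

State at t = 1.6022 s:
  b1     pos=(+0.000,+0.022) vel=(+0.000,+0.000) ωy=+0.00 pitch=+0.0°
  b2     pos=(+0.069,+0.059) vel=(+0.000,+0.000) ωy=-0.01 pitch=+46.3°
  b3     pos=(+0.172,+0.039) vel=(+0.000,+0.000) ωy=+0.00 pitch=+90.0°

Key-timestep trajectory:
   step    t(s)  b1.x    b1.z    b1.vx   b1.vz   b2.x    b2.z    b2.vx   b2.vz   b3.x    b3.z    b3.vx   b3.vz 
     72  0.3978   +0.000  +0.022  +0.000  +0.000   +0.081  +0.063  -0.045  -0.008   +0.174  +0.039  +0.132  +0.085
    145  0.8011   +0.000  +0.022  +0.000  +0.000   +0.069  +0.059  +0.000  +0.000   +0.172  +0.039  -0.002  +0.001
    217  1.1989   +0.000  +0.022  +0.000  +0.000   +0.069  +0.059  +0.000  +0.000   +0.172  +0.039  +0.000  +0.000


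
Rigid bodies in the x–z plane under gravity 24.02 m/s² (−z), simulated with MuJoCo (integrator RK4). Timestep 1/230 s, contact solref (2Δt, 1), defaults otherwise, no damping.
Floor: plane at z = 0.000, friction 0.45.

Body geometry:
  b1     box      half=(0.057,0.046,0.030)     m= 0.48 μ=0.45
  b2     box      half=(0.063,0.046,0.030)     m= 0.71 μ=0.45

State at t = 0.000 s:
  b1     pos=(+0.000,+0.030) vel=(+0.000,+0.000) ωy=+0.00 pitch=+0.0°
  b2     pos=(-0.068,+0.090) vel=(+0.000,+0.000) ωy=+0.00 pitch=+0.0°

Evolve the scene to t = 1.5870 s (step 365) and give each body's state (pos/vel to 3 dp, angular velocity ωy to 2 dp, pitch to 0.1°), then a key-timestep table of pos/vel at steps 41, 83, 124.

State at t = 1.5870 s:
  b1     pos=(+0.000,+0.030) vel=(+0.000,+0.000) ωy=+0.00 pitch=+0.0°
  b2     pos=(-0.133,+0.063) vel=(+0.000,+0.000) ωy=+0.00 pitch=-90.0°

Key-timestep trajectory:
   step    t(s)  b1.x    b1.z    b1.vx   b1.vz   b2.x    b2.z    b2.vx   b2.vz 
     41  0.1783   +0.000  +0.030  +0.000  +0.000   -0.110  +0.069  -0.356  -0.040
     83  0.3609   +0.000  +0.030  +0.000  +0.000   -0.150  +0.068  +0.097  -0.019
    124  0.5391   +0.000  +0.030  +0.000  +0.000   -0.134  +0.063  -0.230  +0.006


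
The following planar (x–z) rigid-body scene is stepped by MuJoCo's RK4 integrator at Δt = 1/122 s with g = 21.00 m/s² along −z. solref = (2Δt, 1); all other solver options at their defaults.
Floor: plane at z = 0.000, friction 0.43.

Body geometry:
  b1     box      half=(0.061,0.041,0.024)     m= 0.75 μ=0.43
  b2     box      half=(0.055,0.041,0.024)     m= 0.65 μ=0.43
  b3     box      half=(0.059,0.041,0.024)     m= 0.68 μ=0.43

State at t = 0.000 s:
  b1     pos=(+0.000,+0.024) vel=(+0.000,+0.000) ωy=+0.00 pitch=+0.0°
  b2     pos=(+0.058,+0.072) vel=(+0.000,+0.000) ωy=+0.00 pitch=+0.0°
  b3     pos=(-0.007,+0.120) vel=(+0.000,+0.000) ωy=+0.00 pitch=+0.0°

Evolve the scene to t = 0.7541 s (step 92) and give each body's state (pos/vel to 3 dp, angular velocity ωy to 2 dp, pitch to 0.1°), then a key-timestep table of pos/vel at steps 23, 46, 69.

State at t = 0.7541 s:
  b1     pos=(+0.000,+0.024) vel=(+0.000,+0.000) ωy=+0.00 pitch=+0.0°
  b2     pos=(+0.059,+0.072) vel=(+0.002,+0.000) ωy=+0.00 pitch=+0.1°
  b3     pos=(-0.020,+0.106) vel=(-0.001,-0.002) ωy=+0.06 pitch=-43.0°

Key-timestep trajectory:
   step    t(s)  b1.x    b1.z    b1.vx   b1.vz   b2.x    b2.z    b2.vx   b2.vz   b3.x    b3.z    b3.vx   b3.vz 
     23  0.1885   +0.000  +0.024  -0.001  +0.000   +0.058  +0.072  -0.001  +0.000   -0.028  +0.109  +0.066  -0.002
     46  0.3770   +0.000  +0.024  +0.000  +0.000   +0.059  +0.072  +0.002  +0.000   -0.020  +0.106  -0.001  -0.001
     69  0.5656   +0.000  +0.024  +0.000  +0.000   +0.059  +0.072  +0.002  +0.000   -0.020  +0.106  -0.001  -0.002


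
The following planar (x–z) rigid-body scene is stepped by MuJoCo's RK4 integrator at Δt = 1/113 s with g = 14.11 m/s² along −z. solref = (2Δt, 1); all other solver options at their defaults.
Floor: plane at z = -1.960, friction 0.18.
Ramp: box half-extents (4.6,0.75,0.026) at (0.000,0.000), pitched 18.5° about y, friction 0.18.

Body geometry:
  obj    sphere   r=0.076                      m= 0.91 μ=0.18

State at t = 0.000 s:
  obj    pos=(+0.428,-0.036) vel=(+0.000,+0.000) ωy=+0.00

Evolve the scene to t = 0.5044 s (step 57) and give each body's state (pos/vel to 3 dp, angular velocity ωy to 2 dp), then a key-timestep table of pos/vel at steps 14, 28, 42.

State at t = 0.5044 s:
  obj    pos=(+0.814,-0.165) vel=(+1.530,-0.512) ωy=+21.21

Key-timestep trajectory:
   step    t(s)  obj.x    obj.z    obj.vx   obj.vz 
     14  0.1239   +0.451  -0.043  +0.376  -0.126
     28  0.2478   +0.521  -0.067  +0.752  -0.252
     42  0.3717   +0.638  -0.106  +1.127  -0.377


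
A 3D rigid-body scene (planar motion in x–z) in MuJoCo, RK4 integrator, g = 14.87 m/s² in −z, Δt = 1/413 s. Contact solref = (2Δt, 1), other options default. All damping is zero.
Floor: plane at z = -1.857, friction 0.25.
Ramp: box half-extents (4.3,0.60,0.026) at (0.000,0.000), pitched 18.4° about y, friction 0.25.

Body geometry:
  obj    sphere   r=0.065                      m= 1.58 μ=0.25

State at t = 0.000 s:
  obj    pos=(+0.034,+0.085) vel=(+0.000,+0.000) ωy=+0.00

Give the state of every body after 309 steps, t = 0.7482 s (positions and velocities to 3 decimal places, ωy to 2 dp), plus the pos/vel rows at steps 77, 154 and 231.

State at t = 0.7482 s:
  obj    pos=(+0.924,-0.212) vel=(+2.380,-0.792) ωy=+38.59

Key-timestep trajectory:
   step    t(s)  obj.x    obj.z    obj.vx   obj.vz 
     77  0.1864   +0.089  +0.066  +0.593  -0.197
    154  0.3729   +0.255  +0.011  +1.186  -0.395
    231  0.5593   +0.532  -0.081  +1.779  -0.592


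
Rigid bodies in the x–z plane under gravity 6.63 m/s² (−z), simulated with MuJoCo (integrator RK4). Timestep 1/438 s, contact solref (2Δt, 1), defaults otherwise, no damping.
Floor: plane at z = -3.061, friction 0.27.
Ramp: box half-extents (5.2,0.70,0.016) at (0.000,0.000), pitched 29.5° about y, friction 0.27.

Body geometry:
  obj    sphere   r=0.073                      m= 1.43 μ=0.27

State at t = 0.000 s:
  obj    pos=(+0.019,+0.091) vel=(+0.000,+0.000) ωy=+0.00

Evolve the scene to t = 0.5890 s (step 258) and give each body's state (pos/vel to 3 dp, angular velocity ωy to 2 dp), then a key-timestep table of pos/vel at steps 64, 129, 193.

State at t = 0.5890 s:
  obj    pos=(+0.371,-0.108) vel=(+1.196,-0.676) ωy=+18.81

Key-timestep trajectory:
   step    t(s)  obj.x    obj.z    obj.vx   obj.vz 
     64  0.1461   +0.041  +0.079  +0.297  -0.168
    129  0.2945   +0.107  +0.042  +0.598  -0.338
    193  0.4406   +0.216  -0.020  +0.894  -0.506


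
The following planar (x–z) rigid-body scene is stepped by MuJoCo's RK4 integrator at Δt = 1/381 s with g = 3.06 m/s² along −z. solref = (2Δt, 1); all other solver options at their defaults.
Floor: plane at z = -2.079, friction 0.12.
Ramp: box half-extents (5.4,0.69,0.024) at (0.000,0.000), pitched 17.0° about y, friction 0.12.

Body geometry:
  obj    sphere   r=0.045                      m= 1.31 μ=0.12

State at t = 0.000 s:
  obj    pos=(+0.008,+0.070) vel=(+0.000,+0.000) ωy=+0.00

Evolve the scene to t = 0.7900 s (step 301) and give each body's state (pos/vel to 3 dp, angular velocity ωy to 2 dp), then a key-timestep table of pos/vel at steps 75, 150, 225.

State at t = 0.7900 s:
  obj    pos=(+0.199,+0.011) vel=(+0.483,-0.148) ωy=+11.22

Key-timestep trajectory:
   step    t(s)  obj.x    obj.z    obj.vx   obj.vz 
     75  0.1969   +0.020  +0.066  +0.120  -0.037
    150  0.3937   +0.055  +0.055  +0.241  -0.074
    225  0.5906   +0.115  +0.037  +0.361  -0.110


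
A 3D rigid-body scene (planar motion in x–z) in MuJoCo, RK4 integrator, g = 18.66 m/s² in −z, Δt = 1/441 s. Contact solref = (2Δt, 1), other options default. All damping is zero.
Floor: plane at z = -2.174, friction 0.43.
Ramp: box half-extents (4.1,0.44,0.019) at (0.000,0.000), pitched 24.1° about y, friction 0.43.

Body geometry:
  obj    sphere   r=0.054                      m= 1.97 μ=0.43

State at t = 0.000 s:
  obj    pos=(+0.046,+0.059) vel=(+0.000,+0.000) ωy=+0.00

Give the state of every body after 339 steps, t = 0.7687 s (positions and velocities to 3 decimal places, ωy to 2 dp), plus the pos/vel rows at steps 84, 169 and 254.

State at t = 0.7687 s:
  obj    pos=(+1.514,-0.597) vel=(+3.819,-1.708) ωy=+77.47

Key-timestep trajectory:
   step    t(s)  obj.x    obj.z    obj.vx   obj.vz 
     84  0.1905   +0.136  +0.019  +0.946  -0.423
    169  0.3832   +0.411  -0.104  +1.904  -0.852
    254  0.5760   +0.870  -0.309  +2.861  -1.280


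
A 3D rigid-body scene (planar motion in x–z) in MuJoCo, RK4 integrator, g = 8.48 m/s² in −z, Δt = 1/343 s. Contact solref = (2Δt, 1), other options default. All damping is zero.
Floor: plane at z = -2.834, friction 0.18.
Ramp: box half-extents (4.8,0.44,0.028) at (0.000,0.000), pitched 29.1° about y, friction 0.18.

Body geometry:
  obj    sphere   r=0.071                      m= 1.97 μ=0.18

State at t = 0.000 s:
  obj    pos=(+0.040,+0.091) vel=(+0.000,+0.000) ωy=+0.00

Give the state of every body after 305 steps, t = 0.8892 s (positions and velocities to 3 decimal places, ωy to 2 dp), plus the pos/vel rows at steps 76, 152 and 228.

State at t = 0.8892 s:
  obj    pos=(+1.058,-0.475) vel=(+2.289,-1.274) ωy=+36.89

Key-timestep trajectory:
   step    t(s)  obj.x    obj.z    obj.vx   obj.vz 
     76  0.2216   +0.103  +0.056  +0.570  -0.318
    152  0.4431   +0.293  -0.050  +1.141  -0.635
    228  0.6647   +0.609  -0.226  +1.711  -0.952


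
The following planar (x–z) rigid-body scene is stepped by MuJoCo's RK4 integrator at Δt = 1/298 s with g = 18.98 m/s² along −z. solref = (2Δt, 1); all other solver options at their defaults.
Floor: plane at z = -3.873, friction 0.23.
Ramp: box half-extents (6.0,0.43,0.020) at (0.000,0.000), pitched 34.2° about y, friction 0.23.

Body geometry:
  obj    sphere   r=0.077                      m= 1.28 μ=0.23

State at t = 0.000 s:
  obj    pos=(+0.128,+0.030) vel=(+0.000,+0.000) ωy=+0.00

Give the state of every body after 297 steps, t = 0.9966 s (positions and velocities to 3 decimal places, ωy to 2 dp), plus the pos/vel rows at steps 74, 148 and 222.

State at t = 0.9966 s:
  obj    pos=(+3.259,-2.097) vel=(+6.282,-4.269) ωy=+98.61

Key-timestep trajectory:
   step    t(s)  obj.x    obj.z    obj.vx   obj.vz 
     74  0.2483   +0.323  -0.102  +1.566  -1.064
    148  0.4966   +0.906  -0.498  +3.131  -2.128
    222  0.7450   +1.877  -1.159  +4.696  -3.191


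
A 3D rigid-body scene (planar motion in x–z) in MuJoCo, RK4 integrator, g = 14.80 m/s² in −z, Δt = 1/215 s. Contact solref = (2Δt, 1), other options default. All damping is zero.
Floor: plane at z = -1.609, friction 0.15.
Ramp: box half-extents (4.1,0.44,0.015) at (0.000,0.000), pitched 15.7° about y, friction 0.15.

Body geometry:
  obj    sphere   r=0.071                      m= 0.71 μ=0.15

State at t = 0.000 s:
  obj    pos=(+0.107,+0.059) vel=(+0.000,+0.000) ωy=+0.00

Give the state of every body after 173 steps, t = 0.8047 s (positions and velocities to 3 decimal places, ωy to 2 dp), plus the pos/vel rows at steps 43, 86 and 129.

State at t = 0.8047 s:
  obj    pos=(+0.999,-0.191) vel=(+2.216,-0.623) ωy=+32.41

Key-timestep trajectory:
   step    t(s)  obj.x    obj.z    obj.vx   obj.vz 
     43  0.2000   +0.162  +0.044  +0.551  -0.155
     86  0.4000   +0.327  -0.003  +1.102  -0.310
    129  0.6000   +0.603  -0.080  +1.652  -0.464


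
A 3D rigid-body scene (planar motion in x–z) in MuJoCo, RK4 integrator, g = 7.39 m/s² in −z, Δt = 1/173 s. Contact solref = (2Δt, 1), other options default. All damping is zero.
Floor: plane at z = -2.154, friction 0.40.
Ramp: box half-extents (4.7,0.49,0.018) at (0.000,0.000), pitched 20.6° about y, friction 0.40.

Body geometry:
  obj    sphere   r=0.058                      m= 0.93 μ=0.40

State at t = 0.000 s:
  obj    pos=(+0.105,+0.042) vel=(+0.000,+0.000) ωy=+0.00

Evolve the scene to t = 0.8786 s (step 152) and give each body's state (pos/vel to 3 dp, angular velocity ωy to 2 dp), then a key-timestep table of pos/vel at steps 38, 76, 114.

State at t = 0.8786 s:
  obj    pos=(+0.776,-0.211) vel=(+1.527,-0.574) ωy=+28.13

Key-timestep trajectory:
   step    t(s)  obj.x    obj.z    obj.vx   obj.vz 
     38  0.2197   +0.147  +0.026  +0.382  -0.144
     76  0.4393   +0.273  -0.021  +0.764  -0.287
    114  0.6590   +0.482  -0.100  +1.146  -0.431


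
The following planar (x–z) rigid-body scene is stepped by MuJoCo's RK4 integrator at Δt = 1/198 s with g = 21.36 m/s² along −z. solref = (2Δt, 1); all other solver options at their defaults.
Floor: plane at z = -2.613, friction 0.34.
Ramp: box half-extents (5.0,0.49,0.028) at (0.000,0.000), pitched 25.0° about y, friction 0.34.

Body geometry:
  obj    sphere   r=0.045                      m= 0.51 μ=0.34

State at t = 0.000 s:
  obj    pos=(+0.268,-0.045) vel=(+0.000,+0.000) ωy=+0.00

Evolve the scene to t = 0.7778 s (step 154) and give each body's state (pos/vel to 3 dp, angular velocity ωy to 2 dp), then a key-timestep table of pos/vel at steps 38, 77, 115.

State at t = 0.7778 s:
  obj    pos=(+2.036,-0.869) vel=(+4.545,-2.119) ωy=+111.42

Key-timestep trajectory:
   step    t(s)  obj.x    obj.z    obj.vx   obj.vz 
     38  0.1919   +0.376  -0.095  +1.122  -0.523
     77  0.3889   +0.710  -0.251  +2.273  -1.060
    115  0.5808   +1.254  -0.504  +3.394  -1.583


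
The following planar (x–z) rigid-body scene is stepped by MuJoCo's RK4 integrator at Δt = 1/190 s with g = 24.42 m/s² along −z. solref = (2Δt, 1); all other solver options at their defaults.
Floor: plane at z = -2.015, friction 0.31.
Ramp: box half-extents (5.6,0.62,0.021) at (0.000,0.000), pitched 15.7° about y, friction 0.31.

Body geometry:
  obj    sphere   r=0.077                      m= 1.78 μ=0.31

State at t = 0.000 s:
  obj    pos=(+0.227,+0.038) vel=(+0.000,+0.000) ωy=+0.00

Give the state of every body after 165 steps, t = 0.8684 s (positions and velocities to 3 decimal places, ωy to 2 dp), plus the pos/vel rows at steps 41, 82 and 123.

State at t = 0.8684 s:
  obj    pos=(+1.941,-0.444) vel=(+3.946,-1.109) ωy=+53.22

Key-timestep trajectory:
   step    t(s)  obj.x    obj.z    obj.vx   obj.vz 
     41  0.2158   +0.333  +0.008  +0.981  -0.276
     82  0.4316   +0.650  -0.081  +1.961  -0.551
    123  0.6474   +1.179  -0.230  +2.942  -0.827


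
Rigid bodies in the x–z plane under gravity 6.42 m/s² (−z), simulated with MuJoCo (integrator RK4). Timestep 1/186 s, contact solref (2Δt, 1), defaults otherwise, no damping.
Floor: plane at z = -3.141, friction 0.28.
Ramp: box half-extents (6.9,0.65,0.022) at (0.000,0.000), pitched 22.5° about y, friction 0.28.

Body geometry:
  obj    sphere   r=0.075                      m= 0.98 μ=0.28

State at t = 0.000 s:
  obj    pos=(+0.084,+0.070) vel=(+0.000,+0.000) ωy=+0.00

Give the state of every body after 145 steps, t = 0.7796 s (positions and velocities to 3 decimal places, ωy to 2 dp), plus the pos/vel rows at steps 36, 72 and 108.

State at t = 0.7796 s:
  obj    pos=(+0.577,-0.134) vel=(+1.264,-0.524) ωy=+18.24

Key-timestep trajectory:
   step    t(s)  obj.x    obj.z    obj.vx   obj.vz 
     36  0.1935   +0.114  +0.058  +0.314  -0.130
     72  0.3871   +0.206  +0.020  +0.628  -0.260
    108  0.5806   +0.357  -0.043  +0.941  -0.390


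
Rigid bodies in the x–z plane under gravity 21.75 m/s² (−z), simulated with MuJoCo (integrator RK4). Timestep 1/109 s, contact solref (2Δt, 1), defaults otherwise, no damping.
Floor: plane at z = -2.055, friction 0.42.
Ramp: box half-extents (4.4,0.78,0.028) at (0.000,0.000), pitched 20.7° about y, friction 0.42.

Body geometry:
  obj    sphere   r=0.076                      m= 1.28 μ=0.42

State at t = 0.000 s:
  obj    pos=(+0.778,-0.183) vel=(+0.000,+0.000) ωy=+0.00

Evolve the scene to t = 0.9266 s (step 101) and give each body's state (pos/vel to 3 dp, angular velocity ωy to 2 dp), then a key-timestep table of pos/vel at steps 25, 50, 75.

State at t = 0.9266 s:
  obj    pos=(+2.983,-1.016) vel=(+4.759,-1.798) ωy=+66.94

Key-timestep trajectory:
   step    t(s)  obj.x    obj.z    obj.vx   obj.vz 
     25  0.2294   +0.913  -0.234  +1.178  -0.445
     50  0.4587   +1.319  -0.387  +2.356  -0.890
     75  0.6881   +1.994  -0.642  +3.534  -1.335


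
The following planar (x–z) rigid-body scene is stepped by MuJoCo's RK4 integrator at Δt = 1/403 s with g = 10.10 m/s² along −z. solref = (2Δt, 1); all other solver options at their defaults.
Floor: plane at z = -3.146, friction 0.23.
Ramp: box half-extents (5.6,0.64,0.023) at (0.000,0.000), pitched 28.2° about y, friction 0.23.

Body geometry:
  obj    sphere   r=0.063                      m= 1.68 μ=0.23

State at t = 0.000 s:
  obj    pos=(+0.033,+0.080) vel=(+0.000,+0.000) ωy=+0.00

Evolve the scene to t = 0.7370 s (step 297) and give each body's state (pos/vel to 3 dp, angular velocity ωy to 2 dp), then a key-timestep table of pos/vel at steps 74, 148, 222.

State at t = 0.7370 s:
  obj    pos=(+0.849,-0.358) vel=(+2.214,-1.187) ωy=+39.87

Key-timestep trajectory:
   step    t(s)  obj.x    obj.z    obj.vx   obj.vz 
     74  0.1836   +0.084  +0.053  +0.552  -0.296
    148  0.3672   +0.236  -0.029  +1.104  -0.592
    222  0.5509   +0.489  -0.165  +1.655  -0.888


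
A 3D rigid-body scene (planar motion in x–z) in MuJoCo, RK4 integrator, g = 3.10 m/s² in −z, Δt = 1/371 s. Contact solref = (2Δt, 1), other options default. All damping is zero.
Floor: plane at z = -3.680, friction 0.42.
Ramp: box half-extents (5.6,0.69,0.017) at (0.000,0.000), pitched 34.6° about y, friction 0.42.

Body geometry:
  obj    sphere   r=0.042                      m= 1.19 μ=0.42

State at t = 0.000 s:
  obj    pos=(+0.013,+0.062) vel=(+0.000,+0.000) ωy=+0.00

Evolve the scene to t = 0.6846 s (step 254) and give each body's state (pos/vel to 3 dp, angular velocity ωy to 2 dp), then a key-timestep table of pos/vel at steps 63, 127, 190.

State at t = 0.6846 s:
  obj    pos=(+0.256,-0.105) vel=(+0.709,-0.489) ωy=+20.49

Key-timestep trajectory:
   step    t(s)  obj.x    obj.z    obj.vx   obj.vz 
     63  0.1698   +0.028  +0.052  +0.176  -0.121
    127  0.3423   +0.074  +0.021  +0.354  -0.244
    190  0.5121   +0.149  -0.031  +0.530  -0.366


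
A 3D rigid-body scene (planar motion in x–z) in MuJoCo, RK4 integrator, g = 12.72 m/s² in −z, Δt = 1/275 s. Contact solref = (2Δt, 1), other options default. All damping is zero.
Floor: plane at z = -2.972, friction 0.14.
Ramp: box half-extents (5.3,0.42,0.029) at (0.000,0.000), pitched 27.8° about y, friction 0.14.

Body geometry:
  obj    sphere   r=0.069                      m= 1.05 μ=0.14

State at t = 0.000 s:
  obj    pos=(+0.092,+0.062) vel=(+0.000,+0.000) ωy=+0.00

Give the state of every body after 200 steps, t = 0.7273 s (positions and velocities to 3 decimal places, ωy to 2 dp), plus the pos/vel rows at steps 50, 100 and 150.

State at t = 0.7273 s:
  obj    pos=(+1.112,-0.476) vel=(+2.801,-1.486) ωy=+41.42

Key-timestep trajectory:
   step    t(s)  obj.x    obj.z    obj.vx   obj.vz 
     50  0.1818   +0.156  +0.029  +0.705  -0.361
    100  0.3636   +0.347  -0.072  +1.399  -0.749
    150  0.5455   +0.666  -0.240  +2.102  -1.114


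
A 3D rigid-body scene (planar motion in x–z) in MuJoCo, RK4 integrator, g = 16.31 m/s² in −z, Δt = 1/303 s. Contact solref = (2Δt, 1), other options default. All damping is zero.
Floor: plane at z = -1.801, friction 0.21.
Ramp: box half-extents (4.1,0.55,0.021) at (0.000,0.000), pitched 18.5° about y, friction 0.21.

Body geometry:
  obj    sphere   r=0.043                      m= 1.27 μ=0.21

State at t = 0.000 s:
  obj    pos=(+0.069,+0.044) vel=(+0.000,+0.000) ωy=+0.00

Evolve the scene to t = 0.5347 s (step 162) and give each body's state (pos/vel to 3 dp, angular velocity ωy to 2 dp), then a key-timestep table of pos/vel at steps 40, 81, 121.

State at t = 0.5347 s:
  obj    pos=(+0.570,-0.123) vel=(+1.874,-0.627) ωy=+45.95

Key-timestep trajectory:
   step    t(s)  obj.x    obj.z    obj.vx   obj.vz 
     40  0.1320   +0.100  +0.034  +0.463  -0.155
     81  0.2673   +0.194  +0.002  +0.937  -0.314
    121  0.3993   +0.349  -0.049  +1.400  -0.468


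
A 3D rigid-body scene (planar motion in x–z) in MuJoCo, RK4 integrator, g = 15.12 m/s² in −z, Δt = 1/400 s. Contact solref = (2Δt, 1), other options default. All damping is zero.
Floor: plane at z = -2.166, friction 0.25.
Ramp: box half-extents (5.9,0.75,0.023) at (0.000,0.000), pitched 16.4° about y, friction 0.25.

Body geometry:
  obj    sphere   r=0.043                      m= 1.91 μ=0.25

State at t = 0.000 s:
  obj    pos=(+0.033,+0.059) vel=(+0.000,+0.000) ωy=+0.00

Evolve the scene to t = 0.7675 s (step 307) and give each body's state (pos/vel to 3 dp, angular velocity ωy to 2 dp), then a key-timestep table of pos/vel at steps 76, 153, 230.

State at t = 0.7675 s:
  obj    pos=(+0.895,-0.195) vel=(+2.245,-0.661) ωy=+54.42

Key-timestep trajectory:
   step    t(s)  obj.x    obj.z    obj.vx   obj.vz 
     76  0.1900   +0.086  +0.044  +0.556  -0.164
    153  0.3825   +0.247  -0.004  +1.119  -0.329
    230  0.5750   +0.517  -0.083  +1.682  -0.495


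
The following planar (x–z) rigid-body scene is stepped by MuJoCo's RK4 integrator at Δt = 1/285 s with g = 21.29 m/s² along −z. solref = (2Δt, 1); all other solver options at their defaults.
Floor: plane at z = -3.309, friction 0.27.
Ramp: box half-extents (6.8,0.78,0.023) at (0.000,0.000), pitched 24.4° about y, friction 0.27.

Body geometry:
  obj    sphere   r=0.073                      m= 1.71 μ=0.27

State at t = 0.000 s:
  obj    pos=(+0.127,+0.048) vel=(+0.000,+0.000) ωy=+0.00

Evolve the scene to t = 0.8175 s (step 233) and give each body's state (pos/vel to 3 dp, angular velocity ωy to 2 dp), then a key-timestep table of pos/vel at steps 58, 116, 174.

State at t = 0.8175 s:
  obj    pos=(+2.039,-0.820) vel=(+4.677,-2.122) ωy=+70.35

Key-timestep trajectory:
   step    t(s)  obj.x    obj.z    obj.vx   obj.vz 
     58  0.2035   +0.245  -0.006  +1.164  -0.528
    116  0.4070   +0.601  -0.167  +2.329  -1.056
    174  0.6105   +1.193  -0.436  +3.493  -1.584


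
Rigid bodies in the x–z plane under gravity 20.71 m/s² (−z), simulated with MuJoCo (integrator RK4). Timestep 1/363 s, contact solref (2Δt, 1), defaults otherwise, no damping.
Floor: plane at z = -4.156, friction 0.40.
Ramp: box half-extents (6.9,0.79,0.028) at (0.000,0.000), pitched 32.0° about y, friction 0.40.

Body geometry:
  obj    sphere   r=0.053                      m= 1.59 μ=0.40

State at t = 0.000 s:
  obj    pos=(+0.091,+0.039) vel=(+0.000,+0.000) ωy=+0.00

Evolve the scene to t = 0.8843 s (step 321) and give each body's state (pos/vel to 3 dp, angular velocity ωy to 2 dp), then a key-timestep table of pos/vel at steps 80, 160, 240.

State at t = 0.8843 s:
  obj    pos=(+2.690,-1.586) vel=(+5.879,-3.673) ωy=+130.78

Key-timestep trajectory:
   step    t(s)  obj.x    obj.z    obj.vx   obj.vz 
     80  0.2204   +0.252  -0.062  +1.465  -0.916
    160  0.4408   +0.737  -0.365  +2.930  -1.831
    240  0.6612   +1.544  -0.869  +4.395  -2.747


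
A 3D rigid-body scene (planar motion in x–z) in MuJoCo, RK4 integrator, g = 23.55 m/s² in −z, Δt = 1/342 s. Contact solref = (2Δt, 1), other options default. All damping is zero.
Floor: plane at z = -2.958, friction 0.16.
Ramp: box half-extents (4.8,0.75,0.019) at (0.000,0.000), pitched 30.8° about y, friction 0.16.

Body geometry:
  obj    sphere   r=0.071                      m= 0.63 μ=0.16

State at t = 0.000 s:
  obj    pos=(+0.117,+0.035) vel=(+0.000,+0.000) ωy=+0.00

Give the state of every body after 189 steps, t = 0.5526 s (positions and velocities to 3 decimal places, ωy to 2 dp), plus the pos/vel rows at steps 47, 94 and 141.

State at t = 0.5526 s:
  obj    pos=(+1.274,-0.655) vel=(+4.187,-2.497) ωy=+62.96

Key-timestep trajectory:
   step    t(s)  obj.x    obj.z    obj.vx   obj.vz 
     47  0.1374   +0.189  -0.008  +1.044  -0.615
     94  0.2749   +0.403  -0.136  +2.091  -1.222
    141  0.4123   +0.761  -0.349  +3.122  -1.868


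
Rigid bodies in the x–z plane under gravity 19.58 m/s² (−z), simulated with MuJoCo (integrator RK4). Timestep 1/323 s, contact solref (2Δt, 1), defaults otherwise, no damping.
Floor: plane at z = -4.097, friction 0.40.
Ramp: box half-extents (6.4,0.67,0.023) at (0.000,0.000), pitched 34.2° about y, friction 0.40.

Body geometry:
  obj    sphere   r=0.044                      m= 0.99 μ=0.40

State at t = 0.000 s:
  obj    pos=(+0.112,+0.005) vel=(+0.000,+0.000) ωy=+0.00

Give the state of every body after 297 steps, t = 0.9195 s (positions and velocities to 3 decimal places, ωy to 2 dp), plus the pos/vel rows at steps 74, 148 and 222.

State at t = 0.9195 s:
  obj    pos=(+2.861,-1.863) vel=(+5.978,-4.063) ωy=+164.26

Key-timestep trajectory:
   step    t(s)  obj.x    obj.z    obj.vx   obj.vz 
     74  0.2291   +0.283  -0.111  +1.490  -1.012
    148  0.4582   +0.795  -0.459  +2.979  -2.025
    222  0.6873   +1.648  -1.039  +4.469  -3.037


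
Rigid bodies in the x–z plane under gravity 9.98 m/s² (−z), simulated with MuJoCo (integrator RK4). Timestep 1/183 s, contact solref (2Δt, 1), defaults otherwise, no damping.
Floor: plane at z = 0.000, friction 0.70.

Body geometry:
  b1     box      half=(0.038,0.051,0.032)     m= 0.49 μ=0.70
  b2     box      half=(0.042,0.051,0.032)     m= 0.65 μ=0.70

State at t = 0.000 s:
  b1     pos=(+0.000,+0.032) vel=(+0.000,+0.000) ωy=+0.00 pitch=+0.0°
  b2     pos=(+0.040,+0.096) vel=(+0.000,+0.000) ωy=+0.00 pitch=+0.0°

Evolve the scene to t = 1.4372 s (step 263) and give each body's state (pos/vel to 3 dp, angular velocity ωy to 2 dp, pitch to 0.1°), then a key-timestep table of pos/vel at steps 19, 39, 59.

State at t = 1.4372 s:
  b1     pos=(+0.000,+0.032) vel=(+0.000,+0.000) ωy=+0.00 pitch=+0.0°
  b2     pos=(+0.079,+0.042) vel=(+0.000,+0.000) ωy=+0.00 pitch=+90.0°

Key-timestep trajectory:
   step    t(s)  b1.x    b1.z    b1.vx   b1.vz   b2.x    b2.z    b2.vx   b2.vz 
     19  0.1038   +0.000  +0.032  +0.000  +0.000   +0.042  +0.096  +0.045  -0.006
     39  0.2131   +0.000  +0.032  -0.001  +0.000   +0.053  +0.092  +0.175  -0.088
     59  0.3224   +0.000  +0.032  +0.000  +0.000   +0.078  +0.050  +0.245  -0.862


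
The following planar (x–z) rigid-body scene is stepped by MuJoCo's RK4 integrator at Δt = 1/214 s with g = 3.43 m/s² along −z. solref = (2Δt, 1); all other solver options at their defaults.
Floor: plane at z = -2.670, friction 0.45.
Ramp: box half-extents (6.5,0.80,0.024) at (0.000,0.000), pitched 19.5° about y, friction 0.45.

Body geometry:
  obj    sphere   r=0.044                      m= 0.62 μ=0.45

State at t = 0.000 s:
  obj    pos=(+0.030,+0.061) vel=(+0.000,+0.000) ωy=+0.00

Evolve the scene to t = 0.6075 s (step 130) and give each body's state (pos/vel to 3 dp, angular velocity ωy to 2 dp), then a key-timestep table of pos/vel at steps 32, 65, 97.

State at t = 0.6075 s:
  obj    pos=(+0.172,+0.011) vel=(+0.468,-0.166) ωy=+11.29

Key-timestep trajectory:
   step    t(s)  obj.x    obj.z    obj.vx   obj.vz 
     32  0.1495   +0.039  +0.058  +0.115  -0.041
     65  0.3037   +0.066  +0.049  +0.234  -0.083
     97  0.4533   +0.109  +0.033  +0.349  -0.124


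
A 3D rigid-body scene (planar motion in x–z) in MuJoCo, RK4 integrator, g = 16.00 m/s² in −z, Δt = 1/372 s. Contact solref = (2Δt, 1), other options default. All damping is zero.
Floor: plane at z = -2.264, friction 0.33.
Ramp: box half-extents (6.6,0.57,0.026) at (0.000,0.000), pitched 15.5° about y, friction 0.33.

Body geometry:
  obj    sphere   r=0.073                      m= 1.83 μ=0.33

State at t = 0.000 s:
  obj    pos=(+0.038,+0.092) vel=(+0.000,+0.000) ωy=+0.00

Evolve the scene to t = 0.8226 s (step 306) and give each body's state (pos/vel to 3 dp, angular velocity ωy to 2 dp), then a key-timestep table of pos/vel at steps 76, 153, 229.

State at t = 0.8226 s:
  obj    pos=(+1.034,-0.184) vel=(+2.421,-0.671) ωy=+34.41

Key-timestep trajectory:
   step    t(s)  obj.x    obj.z    obj.vx   obj.vz 
     76  0.2043   +0.099  +0.075  +0.601  -0.167
    153  0.4113   +0.287  +0.023  +1.211  -0.336
    229  0.6156   +0.596  -0.062  +1.812  -0.502


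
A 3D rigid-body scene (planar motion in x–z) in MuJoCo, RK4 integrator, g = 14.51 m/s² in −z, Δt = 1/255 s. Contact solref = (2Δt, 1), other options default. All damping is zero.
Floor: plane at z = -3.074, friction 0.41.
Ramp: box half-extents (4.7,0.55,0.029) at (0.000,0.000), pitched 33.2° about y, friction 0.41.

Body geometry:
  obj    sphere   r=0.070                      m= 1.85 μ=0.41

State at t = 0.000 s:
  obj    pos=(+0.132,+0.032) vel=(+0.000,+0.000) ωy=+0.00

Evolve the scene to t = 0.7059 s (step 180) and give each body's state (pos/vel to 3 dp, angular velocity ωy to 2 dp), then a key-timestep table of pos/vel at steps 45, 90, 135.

State at t = 0.7059 s:
  obj    pos=(+1.315,-0.742) vel=(+3.352,-2.194) ωy=+57.22

Key-timestep trajectory:
   step    t(s)  obj.x    obj.z    obj.vx   obj.vz 
     45  0.1765   +0.206  -0.016  +0.838  -0.549
     90  0.3529   +0.428  -0.162  +1.676  -1.097
    135  0.5294   +0.798  -0.404  +2.514  -1.645


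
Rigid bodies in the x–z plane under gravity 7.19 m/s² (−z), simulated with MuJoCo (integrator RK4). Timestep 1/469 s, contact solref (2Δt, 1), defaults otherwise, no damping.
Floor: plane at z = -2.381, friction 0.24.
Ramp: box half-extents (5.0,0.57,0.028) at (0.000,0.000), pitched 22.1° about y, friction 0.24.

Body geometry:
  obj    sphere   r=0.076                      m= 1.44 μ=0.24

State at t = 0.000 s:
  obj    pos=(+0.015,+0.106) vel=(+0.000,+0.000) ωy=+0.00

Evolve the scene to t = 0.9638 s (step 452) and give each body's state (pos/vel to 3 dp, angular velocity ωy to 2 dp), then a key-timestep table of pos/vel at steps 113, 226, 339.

State at t = 0.9638 s:
  obj    pos=(+0.846,-0.231) vel=(+1.725,-0.701) ωy=+24.50

Key-timestep trajectory:
   step    t(s)  obj.x    obj.z    obj.vx   obj.vz 
    113  0.2409   +0.067  +0.085  +0.431  -0.175
    226  0.4819   +0.223  +0.022  +0.863  -0.350
    339  0.7228   +0.483  -0.084  +1.294  -0.525


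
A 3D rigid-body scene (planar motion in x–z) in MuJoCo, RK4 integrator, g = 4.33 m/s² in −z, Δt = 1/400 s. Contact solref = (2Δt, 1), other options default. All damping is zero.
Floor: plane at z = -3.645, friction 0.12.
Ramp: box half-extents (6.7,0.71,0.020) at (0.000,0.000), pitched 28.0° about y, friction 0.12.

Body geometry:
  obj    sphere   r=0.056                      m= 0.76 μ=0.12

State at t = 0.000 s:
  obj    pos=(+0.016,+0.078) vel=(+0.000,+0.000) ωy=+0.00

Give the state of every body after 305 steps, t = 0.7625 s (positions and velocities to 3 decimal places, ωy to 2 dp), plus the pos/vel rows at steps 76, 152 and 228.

State at t = 0.7625 s:
  obj    pos=(+0.420,-0.137) vel=(+1.056,-0.572) ωy=+15.57

Key-timestep trajectory:
   step    t(s)  obj.x    obj.z    obj.vx   obj.vz 
     76  0.1900   +0.041  +0.064  +0.263  -0.142
    152  0.3800   +0.116  +0.024  +0.530  -0.276
    228  0.5700   +0.242  -0.042  +0.795  -0.415


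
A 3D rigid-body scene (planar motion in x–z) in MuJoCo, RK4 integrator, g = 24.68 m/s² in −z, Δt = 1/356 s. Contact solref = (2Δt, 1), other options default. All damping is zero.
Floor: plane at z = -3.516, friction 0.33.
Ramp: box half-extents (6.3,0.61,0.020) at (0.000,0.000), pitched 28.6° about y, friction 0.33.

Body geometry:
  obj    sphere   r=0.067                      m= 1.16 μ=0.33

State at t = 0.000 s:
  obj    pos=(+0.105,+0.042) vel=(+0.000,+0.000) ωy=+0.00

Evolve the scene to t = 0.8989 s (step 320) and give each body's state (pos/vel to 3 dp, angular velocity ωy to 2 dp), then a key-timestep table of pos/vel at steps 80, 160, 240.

State at t = 0.8989 s:
  obj    pos=(+3.098,-1.590) vel=(+6.660,-3.631) ωy=+113.20

Key-timestep trajectory:
   step    t(s)  obj.x    obj.z    obj.vx   obj.vz 
     80  0.2247   +0.292  -0.060  +1.665  -0.908
    160  0.4494   +0.853  -0.366  +3.330  -1.816
    240  0.6742   +1.789  -0.876  +4.995  -2.723


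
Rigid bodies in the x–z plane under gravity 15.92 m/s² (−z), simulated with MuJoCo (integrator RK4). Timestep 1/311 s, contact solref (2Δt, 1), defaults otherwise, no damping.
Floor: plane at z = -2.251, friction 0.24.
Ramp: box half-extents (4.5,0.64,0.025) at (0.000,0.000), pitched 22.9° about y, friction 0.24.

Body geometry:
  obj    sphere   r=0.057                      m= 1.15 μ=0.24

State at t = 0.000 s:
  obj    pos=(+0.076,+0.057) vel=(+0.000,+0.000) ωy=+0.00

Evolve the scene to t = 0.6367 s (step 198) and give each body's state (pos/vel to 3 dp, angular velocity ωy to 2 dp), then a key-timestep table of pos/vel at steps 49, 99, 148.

State at t = 0.6367 s:
  obj    pos=(+0.902,-0.292) vel=(+2.595,-1.096) ωy=+49.42

Key-timestep trajectory:
   step    t(s)  obj.x    obj.z    obj.vx   obj.vz 
     49  0.1576   +0.127  +0.036  +0.642  -0.271
     99  0.3183   +0.283  -0.030  +1.298  -0.548
    148  0.4759   +0.538  -0.138  +1.940  -0.819


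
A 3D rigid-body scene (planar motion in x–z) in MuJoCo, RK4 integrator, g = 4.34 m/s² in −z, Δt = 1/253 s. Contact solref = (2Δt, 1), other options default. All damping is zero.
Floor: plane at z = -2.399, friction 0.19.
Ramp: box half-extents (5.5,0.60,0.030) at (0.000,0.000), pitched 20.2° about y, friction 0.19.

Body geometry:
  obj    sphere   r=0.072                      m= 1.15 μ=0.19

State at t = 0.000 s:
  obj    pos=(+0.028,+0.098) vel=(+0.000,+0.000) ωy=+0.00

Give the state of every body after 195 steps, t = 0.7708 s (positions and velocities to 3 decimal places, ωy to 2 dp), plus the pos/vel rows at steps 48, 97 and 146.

State at t = 0.7708 s:
  obj    pos=(+0.327,-0.011) vel=(+0.774,-0.285) ωy=+11.46

Key-timestep trajectory:
   step    t(s)  obj.x    obj.z    obj.vx   obj.vz 
     48  0.1897   +0.046  +0.092  +0.191  -0.070
     97  0.3834   +0.102  +0.071  +0.385  -0.142
    146  0.5771   +0.195  +0.037  +0.580  -0.213


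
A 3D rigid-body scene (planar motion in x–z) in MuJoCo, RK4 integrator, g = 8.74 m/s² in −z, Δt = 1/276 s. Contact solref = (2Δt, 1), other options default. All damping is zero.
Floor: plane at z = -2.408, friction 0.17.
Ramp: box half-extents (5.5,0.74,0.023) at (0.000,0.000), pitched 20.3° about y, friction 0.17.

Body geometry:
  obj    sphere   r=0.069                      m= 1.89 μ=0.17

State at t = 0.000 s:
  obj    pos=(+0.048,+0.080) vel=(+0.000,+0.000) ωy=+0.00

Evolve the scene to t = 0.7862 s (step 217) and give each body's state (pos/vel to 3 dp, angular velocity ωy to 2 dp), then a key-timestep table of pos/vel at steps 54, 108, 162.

State at t = 0.7862 s:
  obj    pos=(+0.676,-0.152) vel=(+1.597,-0.591) ωy=+24.67

Key-timestep trajectory:
   step    t(s)  obj.x    obj.z    obj.vx   obj.vz 
     54  0.1957   +0.087  +0.066  +0.398  -0.147
    108  0.3913   +0.204  +0.023  +0.795  -0.294
    162  0.5870   +0.398  -0.049  +1.192  -0.441


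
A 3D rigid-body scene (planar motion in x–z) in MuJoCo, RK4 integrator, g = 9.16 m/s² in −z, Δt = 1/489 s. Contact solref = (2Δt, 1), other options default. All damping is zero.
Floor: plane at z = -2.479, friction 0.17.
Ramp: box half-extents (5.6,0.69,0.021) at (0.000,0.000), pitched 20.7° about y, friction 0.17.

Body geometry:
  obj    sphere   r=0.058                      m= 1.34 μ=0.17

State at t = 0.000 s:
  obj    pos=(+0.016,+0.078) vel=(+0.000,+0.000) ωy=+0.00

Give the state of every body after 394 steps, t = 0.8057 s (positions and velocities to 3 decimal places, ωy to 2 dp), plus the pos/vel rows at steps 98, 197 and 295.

State at t = 0.8057 s:
  obj    pos=(+0.718,-0.187) vel=(+1.743,-0.659) ωy=+32.12

Key-timestep trajectory:
   step    t(s)  obj.x    obj.z    obj.vx   obj.vz 
     98  0.2004   +0.060  +0.062  +0.434  -0.164
    197  0.4029   +0.192  +0.012  +0.872  -0.329
    295  0.6033   +0.410  -0.070  +1.305  -0.493


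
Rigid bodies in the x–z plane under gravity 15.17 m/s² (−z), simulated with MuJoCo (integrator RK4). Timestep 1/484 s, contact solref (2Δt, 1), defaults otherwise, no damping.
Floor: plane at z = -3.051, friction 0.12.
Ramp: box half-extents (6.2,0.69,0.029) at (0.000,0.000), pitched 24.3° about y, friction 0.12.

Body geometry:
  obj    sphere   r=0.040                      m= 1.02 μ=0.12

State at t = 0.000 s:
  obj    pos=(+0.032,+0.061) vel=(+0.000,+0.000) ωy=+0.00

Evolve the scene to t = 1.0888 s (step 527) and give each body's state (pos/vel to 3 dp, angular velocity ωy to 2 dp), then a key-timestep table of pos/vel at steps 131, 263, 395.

State at t = 1.0888 s:
  obj    pos=(+2.511,-1.058) vel=(+4.552,-2.052) ωy=+112.78

Key-timestep trajectory:
   step    t(s)  obj.x    obj.z    obj.vx   obj.vz 
    131  0.2707   +0.186  -0.008  +1.133  -0.510
    263  0.5434   +0.650  -0.218  +2.270  -1.031
    395  0.8161   +1.425  -0.568  +3.414  -1.531
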